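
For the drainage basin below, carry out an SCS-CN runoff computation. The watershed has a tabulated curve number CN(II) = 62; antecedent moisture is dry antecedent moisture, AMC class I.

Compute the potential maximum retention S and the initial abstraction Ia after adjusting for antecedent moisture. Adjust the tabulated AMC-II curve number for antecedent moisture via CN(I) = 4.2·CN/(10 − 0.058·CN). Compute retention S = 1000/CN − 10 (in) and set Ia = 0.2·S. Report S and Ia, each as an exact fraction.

Dry (AMC I): CN(I) = 4.2·62/(10 − 0.058·62) = (1302/5)/(1601/250) = 65100/1601 ≈ 40.662
Retention S: 1000/CN − 10 with CN=40.662 → S = 9500/651 ≈ 14.593 in
Initial abstraction Ia = S/5 = (9500/651)/5 = 1900/651 ≈ 2.919 in

S = 9500/651 in ≈ 14.593 in; Ia = 1900/651 in ≈ 2.919 in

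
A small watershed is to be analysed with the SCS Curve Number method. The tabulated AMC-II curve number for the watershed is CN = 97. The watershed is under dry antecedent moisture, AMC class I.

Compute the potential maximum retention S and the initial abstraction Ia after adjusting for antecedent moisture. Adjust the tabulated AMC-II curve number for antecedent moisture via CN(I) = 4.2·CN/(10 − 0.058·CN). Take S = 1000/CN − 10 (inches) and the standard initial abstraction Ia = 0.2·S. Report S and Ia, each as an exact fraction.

Adjust CN=97 to AMC I: 4.2·97/(10 − 0.058·97) → (2037/5) ÷ (2187/500) = 67900/729 ≈ 93.141
Max retention: S = 1000/(67900/729) − 10 = 500/679 in (≈ 0.736 in)
Initial abstraction Ia = S/5 = (500/679)/5 = 100/679 ≈ 0.147 in

S = 500/679 in ≈ 0.736 in; Ia = 100/679 in ≈ 0.147 in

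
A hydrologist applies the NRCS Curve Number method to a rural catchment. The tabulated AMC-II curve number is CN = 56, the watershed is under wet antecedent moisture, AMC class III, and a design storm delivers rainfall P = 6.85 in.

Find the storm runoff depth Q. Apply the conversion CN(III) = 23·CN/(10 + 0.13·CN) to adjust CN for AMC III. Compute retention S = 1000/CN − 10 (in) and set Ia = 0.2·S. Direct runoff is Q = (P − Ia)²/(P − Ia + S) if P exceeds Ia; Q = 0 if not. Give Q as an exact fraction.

Q = 394300449/99359540 in ≈ 3.968 in

Adjust CN=56 to AMC III: 23·56/(10 + 0.13·56) → 1288 ÷ (432/25) = 4025/54 ≈ 74.537
S = 1000/(4025/54) − 10 = 550/161 in ≈ 3.416 in
Ia = 0.2·(550/161) = 110/161 in ≈ 0.683 in
Since P=6.850 > Ia=0.683: effective rainfall P−Ia = 19857/3220 in
Q = (19857/3220)²/((19857/3220) + 550/161) = (394300449/10368400)/(30857/3220) = 394300449/99359540 in ≈ 3.968 in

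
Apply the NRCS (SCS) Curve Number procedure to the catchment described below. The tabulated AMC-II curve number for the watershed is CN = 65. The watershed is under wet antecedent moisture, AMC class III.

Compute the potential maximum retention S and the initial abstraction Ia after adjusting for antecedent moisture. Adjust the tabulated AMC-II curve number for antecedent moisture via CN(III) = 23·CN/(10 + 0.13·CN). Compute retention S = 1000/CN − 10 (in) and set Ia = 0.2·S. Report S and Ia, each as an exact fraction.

S = 700/299 in ≈ 2.341 in; Ia = 140/299 in ≈ 0.468 in

Wet (AMC III): CN(III) = 23·65/(10 + 0.13·65) = 1495/(369/20) = 29900/369 ≈ 81.030
S = 1000/(29900/369) − 10 = 700/299 in ≈ 2.341 in
Initial abstraction Ia = S/5 = (700/299)/5 = 140/299 ≈ 0.468 in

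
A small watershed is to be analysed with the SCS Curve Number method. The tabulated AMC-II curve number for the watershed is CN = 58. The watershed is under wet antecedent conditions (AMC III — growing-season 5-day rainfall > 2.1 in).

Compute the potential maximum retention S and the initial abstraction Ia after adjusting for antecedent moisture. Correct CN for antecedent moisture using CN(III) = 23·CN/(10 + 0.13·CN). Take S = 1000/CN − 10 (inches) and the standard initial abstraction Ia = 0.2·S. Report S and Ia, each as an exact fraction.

S = 2100/667 in ≈ 3.148 in; Ia = 420/667 in ≈ 0.630 in

CN(III) from CN(II)=58: (23·58)/(10 + 0.13·58) = 66700/877 ≈ 76.055
Retention S: 1000/CN − 10 with CN=76.055 → S = 2100/667 ≈ 3.148 in
Initial abstraction Ia = S/5 = (2100/667)/5 = 420/667 ≈ 0.630 in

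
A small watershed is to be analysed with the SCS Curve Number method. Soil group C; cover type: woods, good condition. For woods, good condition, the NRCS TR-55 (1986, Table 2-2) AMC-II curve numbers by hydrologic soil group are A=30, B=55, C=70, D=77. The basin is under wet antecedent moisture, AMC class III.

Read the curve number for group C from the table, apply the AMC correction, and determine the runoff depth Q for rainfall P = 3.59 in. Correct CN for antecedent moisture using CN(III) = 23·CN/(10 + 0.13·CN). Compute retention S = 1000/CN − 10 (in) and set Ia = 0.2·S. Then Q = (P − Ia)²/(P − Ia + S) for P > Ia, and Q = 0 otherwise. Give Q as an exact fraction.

Q = 2683136401/1316963900 in ≈ 2.037 in

NRCS table: woods, good condition, soil group C → CN(II) = 70
CN(III) from CN(II)=70: (23·70)/(10 + 0.13·70) = 16100/191 ≈ 84.293
Max retention: S = 1000/(16100/191) − 10 = 300/161 in (≈ 1.863 in)
Initial abstraction Ia = S/5 = (300/161)/5 = 60/161 ≈ 0.373 in
Since P=3.590 > Ia=0.373: effective rainfall P−Ia = 51799/16100 in
Q = (51799/16100)²/((51799/16100) + 300/161) = (2683136401/259210000)/(81799/16100) = 2683136401/1316963900 in ≈ 2.037 in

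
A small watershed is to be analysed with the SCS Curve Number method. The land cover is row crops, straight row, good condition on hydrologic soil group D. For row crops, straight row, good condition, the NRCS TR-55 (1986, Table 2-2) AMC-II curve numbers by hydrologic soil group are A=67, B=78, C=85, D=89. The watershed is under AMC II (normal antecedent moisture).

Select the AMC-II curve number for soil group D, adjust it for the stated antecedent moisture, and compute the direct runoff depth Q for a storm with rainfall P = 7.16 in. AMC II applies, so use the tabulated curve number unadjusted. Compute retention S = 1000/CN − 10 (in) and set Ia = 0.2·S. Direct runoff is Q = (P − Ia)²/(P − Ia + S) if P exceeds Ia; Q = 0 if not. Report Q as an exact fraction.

Q = 236575161/40341475 in ≈ 5.864 in

NRCS table: row crops, straight row, good condition, soil group D → CN(II) = 89
Average conditions: CN = 89 (no AMC adjustment).
S = 1000/89 − 10 = 110/89 in ≈ 1.236 in
Initial abstraction Ia = S/5 = (110/89)/5 = 22/89 ≈ 0.247 in
Excess rainfall: 7.160 − 0.247 = 6.913 in; P > Ia so Q > 0
Q = (15381/2225)²/((15381/2225) + 110/89) = (236575161/4950625)/(18131/2225) = 236575161/40341475 in ≈ 5.864 in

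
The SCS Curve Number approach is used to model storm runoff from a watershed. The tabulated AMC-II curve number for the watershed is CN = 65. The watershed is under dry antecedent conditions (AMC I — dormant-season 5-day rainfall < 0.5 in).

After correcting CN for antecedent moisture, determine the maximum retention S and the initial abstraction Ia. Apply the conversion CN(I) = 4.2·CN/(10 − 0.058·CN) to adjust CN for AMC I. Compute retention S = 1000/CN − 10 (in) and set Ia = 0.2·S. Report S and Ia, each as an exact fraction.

S = 500/39 in ≈ 12.821 in; Ia = 100/39 in ≈ 2.564 in

Dry (AMC I): CN(I) = 4.2·65/(10 − 0.058·65) = 273/(623/100) = 3900/89 ≈ 43.820
S = 1000/(3900/89) − 10 = 500/39 in ≈ 12.821 in
Ia = 0.2·(500/39) = 100/39 in ≈ 2.564 in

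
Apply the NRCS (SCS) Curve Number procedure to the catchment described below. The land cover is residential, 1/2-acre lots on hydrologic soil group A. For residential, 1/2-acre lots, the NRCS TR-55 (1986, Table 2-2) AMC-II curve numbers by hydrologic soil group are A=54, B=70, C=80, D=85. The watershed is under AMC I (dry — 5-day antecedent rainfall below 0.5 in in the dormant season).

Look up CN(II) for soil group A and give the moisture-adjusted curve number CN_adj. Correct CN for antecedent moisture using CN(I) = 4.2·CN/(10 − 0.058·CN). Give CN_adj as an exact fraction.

CN_adj = 56700/1717 ≈ 33.023

NRCS table: residential, 1/2-acre lots, soil group A → CN(II) = 54
CN(I) from CN(II)=54: (4.2·54)/(10 − 0.058·54) = 56700/1717 ≈ 33.023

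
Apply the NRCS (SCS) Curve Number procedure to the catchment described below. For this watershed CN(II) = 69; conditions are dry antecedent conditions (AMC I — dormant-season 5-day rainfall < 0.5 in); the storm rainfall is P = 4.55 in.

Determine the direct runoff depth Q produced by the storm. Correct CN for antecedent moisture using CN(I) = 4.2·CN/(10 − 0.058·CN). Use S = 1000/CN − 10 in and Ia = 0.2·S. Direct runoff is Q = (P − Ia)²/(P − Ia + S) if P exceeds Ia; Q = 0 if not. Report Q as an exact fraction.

Adjust CN=69 to AMC I: 4.2·69/(10 − 0.058·69) → (1449/5) ÷ (2999/500) = 144900/2999 ≈ 48.316
S = 1000/(144900/2999) − 10 = 15500/1449 in ≈ 10.697 in
Ia = 0.2S: 0.2·10.697 = 2.139 in (exactly 3100/1449)
Excess rainfall: 4.550 − 2.139 = 2.411 in; P > Ia so Q > 0
Runoff Q = (P−Ia)²/(P−Ia+S) = (2.411)²/(2.411+10.697) = 4880279881/11008313820 ≈ 0.443 in

Q = 4880279881/11008313820 in ≈ 0.443 in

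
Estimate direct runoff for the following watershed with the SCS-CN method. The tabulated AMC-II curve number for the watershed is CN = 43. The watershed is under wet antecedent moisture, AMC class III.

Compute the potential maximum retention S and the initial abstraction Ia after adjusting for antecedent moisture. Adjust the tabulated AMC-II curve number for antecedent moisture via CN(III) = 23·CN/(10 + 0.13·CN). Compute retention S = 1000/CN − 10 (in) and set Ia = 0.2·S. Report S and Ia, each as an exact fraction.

S = 5700/989 in ≈ 5.763 in; Ia = 1140/989 in ≈ 1.153 in

Wet (AMC III): CN(III) = 23·43/(10 + 0.13·43) = 989/(1559/100) = 98900/1559 ≈ 63.438
Retention S: 1000/CN − 10 with CN=63.438 → S = 5700/989 ≈ 5.763 in
Ia = 0.2·(5700/989) = 1140/989 in ≈ 1.153 in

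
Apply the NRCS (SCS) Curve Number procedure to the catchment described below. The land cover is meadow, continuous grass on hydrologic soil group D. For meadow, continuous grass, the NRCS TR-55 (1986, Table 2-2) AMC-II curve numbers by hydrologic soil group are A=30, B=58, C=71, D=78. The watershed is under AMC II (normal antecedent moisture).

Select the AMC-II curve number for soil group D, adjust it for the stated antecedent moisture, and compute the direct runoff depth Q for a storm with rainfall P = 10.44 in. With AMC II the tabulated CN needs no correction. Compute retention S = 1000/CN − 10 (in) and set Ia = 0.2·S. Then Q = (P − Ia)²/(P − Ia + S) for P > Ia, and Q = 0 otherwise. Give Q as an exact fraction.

NRCS table: meadow, continuous grass, soil group D → CN(II) = 78
AMC II — tabulated CN = 78 applies directly.
Retention S: 1000/CN − 10 with CN=78.000 → S = 110/39 ≈ 2.821 in
Ia = 0.2·(110/39) = 22/39 in ≈ 0.564 in
P − Ia = 10.440 − 0.564 = 9629/975 ≈ 9.876 in (> 0, runoff occurs)
Q: (9629/975)² ÷ (12379/975) = 92717641/12069525 in (≈ 7.682 in)

Q = 92717641/12069525 in ≈ 7.682 in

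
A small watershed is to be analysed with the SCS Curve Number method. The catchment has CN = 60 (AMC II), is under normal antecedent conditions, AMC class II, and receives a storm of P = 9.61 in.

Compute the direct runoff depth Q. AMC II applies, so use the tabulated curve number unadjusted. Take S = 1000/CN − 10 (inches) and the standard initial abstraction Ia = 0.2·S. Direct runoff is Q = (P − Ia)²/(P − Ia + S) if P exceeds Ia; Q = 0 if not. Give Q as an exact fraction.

Q = 6165289/1344900 in ≈ 4.584 in

AMC II — tabulated CN = 60 applies directly.
Retention S: 1000/CN − 10 with CN=60.000 → S = 20/3 ≈ 6.667 in
Ia = 0.2·(20/3) = 4/3 in ≈ 1.333 in
P − Ia = 9.610 − 1.333 = 2483/300 ≈ 8.277 in (> 0, runoff occurs)
Q = (2483/300)²/((2483/300) + 20/3) = (6165289/90000)/(4483/300) = 6165289/1344900 in ≈ 4.584 in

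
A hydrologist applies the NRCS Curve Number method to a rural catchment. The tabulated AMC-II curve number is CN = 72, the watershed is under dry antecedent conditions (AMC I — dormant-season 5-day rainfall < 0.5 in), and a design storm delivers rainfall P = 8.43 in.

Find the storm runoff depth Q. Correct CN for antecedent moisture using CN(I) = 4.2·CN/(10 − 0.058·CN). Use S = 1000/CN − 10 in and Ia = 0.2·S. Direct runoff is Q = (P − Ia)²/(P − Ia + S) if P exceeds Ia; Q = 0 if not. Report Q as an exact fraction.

Q = 315453121/115454700 in ≈ 2.732 in

Dry (AMC I): CN(I) = 4.2·72/(10 − 0.058·72) = (1512/5)/(728/125) = 675/13 ≈ 51.923
Retention S: 1000/CN − 10 with CN=51.923 → S = 250/27 ≈ 9.259 in
Ia = 0.2·(250/27) = 50/27 in ≈ 1.852 in
Excess rainfall: 8.430 − 1.852 = 6.578 in; P > Ia so Q > 0
Runoff Q = (P−Ia)²/(P−Ia+S) = (6.578)²/(6.578+9.259) = 315453121/115454700 ≈ 2.732 in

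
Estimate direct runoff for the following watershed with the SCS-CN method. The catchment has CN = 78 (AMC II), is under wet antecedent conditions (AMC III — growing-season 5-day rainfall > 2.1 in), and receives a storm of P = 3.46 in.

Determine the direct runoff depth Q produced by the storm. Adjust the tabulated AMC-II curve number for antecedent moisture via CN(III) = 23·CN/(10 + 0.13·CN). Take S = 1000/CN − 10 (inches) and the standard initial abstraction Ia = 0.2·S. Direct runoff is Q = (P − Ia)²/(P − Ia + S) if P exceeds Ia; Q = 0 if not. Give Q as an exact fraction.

Q = 20788160761/8933267850 in ≈ 2.327 in

Wet (AMC III): CN(III) = 23·78/(10 + 0.13·78) = 1794/(1007/50) = 89700/1007 ≈ 89.076
Max retention: S = 1000/(89700/1007) − 10 = 1100/897 in (≈ 1.226 in)
Ia = 0.2S: 0.2·1.226 = 0.245 in (exactly 220/897)
Since P=3.460 > Ia=0.245: effective rainfall P−Ia = 144181/44850 in
Runoff Q = (P−Ia)²/(P−Ia+S) = (3.215)²/(3.215+1.226) = 20788160761/8933267850 ≈ 2.327 in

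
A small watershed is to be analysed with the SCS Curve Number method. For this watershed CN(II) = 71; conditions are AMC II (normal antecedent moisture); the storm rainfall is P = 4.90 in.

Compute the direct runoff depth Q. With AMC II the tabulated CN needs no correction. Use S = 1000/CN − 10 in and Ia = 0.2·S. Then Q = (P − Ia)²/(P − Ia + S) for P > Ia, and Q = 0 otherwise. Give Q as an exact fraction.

Q = 8404201/4117290 in ≈ 2.041 in

CN(II) = 71; AMC II needs no correction.
Max retention: S = 1000/71 − 10 = 290/71 in (≈ 4.085 in)
Initial abstraction Ia = S/5 = (290/71)/5 = 58/71 ≈ 0.817 in
Excess rainfall: 4.900 − 0.817 = 4.083 in; P > Ia so Q > 0
Q = (2899/710)²/((2899/710) + 290/71) = (8404201/504100)/(5799/710) = 8404201/4117290 in ≈ 2.041 in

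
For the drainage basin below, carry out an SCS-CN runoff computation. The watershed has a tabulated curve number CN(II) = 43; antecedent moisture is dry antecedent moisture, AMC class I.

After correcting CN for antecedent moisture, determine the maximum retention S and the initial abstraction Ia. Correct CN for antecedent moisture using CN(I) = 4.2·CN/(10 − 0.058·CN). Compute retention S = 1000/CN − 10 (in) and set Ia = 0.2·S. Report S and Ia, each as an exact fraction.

S = 9500/301 in ≈ 31.561 in; Ia = 1900/301 in ≈ 6.312 in

Dry (AMC I): CN(I) = 4.2·43/(10 − 0.058·43) = (903/5)/(3753/500) = 30100/1251 ≈ 24.061
Max retention: S = 1000/(30100/1251) − 10 = 9500/301 in (≈ 31.561 in)
Initial abstraction Ia = S/5 = (9500/301)/5 = 1900/301 ≈ 6.312 in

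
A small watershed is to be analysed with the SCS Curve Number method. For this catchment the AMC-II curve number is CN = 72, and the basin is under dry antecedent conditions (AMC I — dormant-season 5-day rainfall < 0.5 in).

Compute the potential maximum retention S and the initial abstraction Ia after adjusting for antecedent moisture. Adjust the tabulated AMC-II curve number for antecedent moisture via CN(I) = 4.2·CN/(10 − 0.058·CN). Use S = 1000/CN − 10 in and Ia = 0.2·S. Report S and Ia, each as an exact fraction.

Dry (AMC I): CN(I) = 4.2·72/(10 − 0.058·72) = (1512/5)/(728/125) = 675/13 ≈ 51.923
Max retention: S = 1000/(675/13) − 10 = 250/27 in (≈ 9.259 in)
Ia = 0.2S: 0.2·9.259 = 1.852 in (exactly 50/27)

S = 250/27 in ≈ 9.259 in; Ia = 50/27 in ≈ 1.852 in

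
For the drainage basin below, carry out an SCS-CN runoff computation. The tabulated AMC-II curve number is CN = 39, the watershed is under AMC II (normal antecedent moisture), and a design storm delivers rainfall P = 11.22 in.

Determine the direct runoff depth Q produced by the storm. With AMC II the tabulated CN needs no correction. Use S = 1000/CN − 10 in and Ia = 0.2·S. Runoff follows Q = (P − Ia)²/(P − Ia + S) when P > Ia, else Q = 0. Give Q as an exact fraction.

AMC II — tabulated CN = 39 applies directly.
Max retention: S = 1000/39 − 10 = 610/39 in (≈ 15.641 in)
Initial abstraction Ia = S/5 = (610/39)/5 = 122/39 ≈ 3.128 in
P − Ia = 11.220 − 3.128 = 15779/1950 ≈ 8.092 in (> 0, runoff occurs)
Runoff Q = (P−Ia)²/(P−Ia+S) = (8.092)²/(8.092+15.641) = 248976841/90244050 ≈ 2.759 in

Q = 248976841/90244050 in ≈ 2.759 in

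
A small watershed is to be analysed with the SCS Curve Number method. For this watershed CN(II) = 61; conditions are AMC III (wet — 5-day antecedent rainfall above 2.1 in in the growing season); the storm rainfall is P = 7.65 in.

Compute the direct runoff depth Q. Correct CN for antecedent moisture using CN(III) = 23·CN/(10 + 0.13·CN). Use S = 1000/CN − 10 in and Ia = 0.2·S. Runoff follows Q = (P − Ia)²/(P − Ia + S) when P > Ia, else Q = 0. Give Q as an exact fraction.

Wet (AMC III): CN(III) = 23·61/(10 + 0.13·61) = 1403/(1793/100) = 140300/1793 ≈ 78.249
Retention S: 1000/CN − 10 with CN=78.249 → S = 3900/1403 ≈ 2.780 in
Ia = 0.2S: 0.2·2.780 = 0.556 in (exactly 780/1403)
Since P=7.650 > Ia=0.556: effective rainfall P−Ia = 199059/28060 in
Q = (199059/28060)²/((199059/28060) + 3900/1403) = (39624485481/787363600)/(277059/28060) = 13208161827/2591425180 in ≈ 5.097 in

Q = 13208161827/2591425180 in ≈ 5.097 in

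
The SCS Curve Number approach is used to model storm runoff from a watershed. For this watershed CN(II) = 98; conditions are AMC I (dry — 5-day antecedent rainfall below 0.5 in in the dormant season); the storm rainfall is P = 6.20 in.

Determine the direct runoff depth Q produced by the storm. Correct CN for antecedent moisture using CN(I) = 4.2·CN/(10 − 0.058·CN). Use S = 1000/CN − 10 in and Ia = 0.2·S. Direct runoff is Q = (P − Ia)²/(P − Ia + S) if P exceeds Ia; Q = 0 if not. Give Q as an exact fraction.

Q = 985897201/174410355 in ≈ 5.653 in

CN(I) from CN(II)=98: (4.2·98)/(10 − 0.058·98) = 102900/1079 ≈ 95.366
S = 1000/(102900/1079) − 10 = 500/1029 in ≈ 0.486 in
Ia = 0.2S: 0.2·0.486 = 0.097 in (exactly 100/1029)
Since P=6.200 > Ia=0.097: effective rainfall P−Ia = 31399/5145 in
Q = (31399/5145)²/((31399/5145) + 500/1029) = (985897201/26471025)/(33899/5145) = 985897201/174410355 in ≈ 5.653 in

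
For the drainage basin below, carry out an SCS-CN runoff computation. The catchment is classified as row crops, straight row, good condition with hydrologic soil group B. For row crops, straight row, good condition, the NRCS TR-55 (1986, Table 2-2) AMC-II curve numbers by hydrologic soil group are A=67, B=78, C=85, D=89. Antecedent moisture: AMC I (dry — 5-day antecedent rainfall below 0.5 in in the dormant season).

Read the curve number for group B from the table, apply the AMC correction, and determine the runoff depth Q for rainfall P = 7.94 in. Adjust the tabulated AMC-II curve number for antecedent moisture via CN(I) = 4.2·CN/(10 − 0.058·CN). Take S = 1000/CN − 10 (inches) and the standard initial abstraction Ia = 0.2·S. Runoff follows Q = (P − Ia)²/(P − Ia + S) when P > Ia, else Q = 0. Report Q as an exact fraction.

Q = 72977240449/22323605850 in ≈ 3.269 in

NRCS table: row crops, straight row, good condition, soil group B → CN(II) = 78
CN(I) from CN(II)=78: (4.2·78)/(10 − 0.058·78) = 81900/1369 ≈ 59.825
Retention S: 1000/CN − 10 with CN=59.825 → S = 5500/819 ≈ 6.716 in
Ia = 0.2S: 0.2·6.716 = 1.343 in (exactly 1100/819)
Excess rainfall: 7.940 − 1.343 = 6.597 in; P > Ia so Q > 0
Q = (270143/40950)²/((270143/40950) + 5500/819) = (72977240449/1676902500)/(545143/40950) = 72977240449/22323605850 in ≈ 3.269 in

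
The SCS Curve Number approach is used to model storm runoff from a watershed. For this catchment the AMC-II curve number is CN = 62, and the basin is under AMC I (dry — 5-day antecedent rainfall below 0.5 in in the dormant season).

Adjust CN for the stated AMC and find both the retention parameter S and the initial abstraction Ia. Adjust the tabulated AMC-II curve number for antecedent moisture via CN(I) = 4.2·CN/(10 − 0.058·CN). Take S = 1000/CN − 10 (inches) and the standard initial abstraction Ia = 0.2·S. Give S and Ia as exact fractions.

S = 9500/651 in ≈ 14.593 in; Ia = 1900/651 in ≈ 2.919 in

Adjust CN=62 to AMC I: 4.2·62/(10 − 0.058·62) → (1302/5) ÷ (1601/250) = 65100/1601 ≈ 40.662
Retention S: 1000/CN − 10 with CN=40.662 → S = 9500/651 ≈ 14.593 in
Ia = 0.2·(9500/651) = 1900/651 in ≈ 2.919 in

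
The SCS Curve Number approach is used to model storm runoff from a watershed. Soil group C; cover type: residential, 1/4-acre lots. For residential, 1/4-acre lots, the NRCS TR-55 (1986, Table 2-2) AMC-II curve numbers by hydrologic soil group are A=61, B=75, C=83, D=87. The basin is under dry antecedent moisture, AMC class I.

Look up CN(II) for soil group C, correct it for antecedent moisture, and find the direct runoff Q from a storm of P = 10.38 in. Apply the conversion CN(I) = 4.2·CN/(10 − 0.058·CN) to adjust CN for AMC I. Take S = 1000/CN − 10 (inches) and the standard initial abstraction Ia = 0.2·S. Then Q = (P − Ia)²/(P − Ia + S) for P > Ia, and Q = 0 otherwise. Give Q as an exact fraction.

Q = 671772026689/108468371550 in ≈ 6.193 in

NRCS table: residential, 1/4-acre lots, soil group C → CN(II) = 83
CN(I) from CN(II)=83: (4.2·83)/(10 − 0.058·83) = 174300/2593 ≈ 67.219
S = 1000/(174300/2593) − 10 = 8500/1743 in ≈ 4.877 in
Ia = 0.2S: 0.2·4.877 = 0.975 in (exactly 1700/1743)
Since P=10.380 > Ia=0.975: effective rainfall P−Ia = 819617/87150 in
Q = (819617/87150)²/((819617/87150) + 8500/1743) = (671772026689/7595122500)/(1244617/87150) = 671772026689/108468371550 in ≈ 6.193 in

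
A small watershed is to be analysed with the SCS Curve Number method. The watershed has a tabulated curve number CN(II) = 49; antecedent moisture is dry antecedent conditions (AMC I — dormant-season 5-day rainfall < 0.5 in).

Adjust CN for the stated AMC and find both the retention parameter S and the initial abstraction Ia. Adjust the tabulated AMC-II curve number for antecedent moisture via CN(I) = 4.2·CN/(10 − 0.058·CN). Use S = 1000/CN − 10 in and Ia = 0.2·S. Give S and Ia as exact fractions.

Dry (AMC I): CN(I) = 4.2·49/(10 − 0.058·49) = (1029/5)/(3579/500) = 34300/1193 ≈ 28.751
Retention S: 1000/CN − 10 with CN=28.751 → S = 8500/343 ≈ 24.781 in
Ia = 0.2·(8500/343) = 1700/343 in ≈ 4.956 in

S = 8500/343 in ≈ 24.781 in; Ia = 1700/343 in ≈ 4.956 in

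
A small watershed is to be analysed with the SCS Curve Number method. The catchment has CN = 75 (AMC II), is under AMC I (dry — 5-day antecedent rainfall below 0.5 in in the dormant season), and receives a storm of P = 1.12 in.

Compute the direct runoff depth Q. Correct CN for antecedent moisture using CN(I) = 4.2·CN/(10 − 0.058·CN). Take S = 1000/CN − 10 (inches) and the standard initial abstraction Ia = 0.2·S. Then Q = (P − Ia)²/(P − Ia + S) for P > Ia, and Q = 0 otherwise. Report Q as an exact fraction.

Dry (AMC I): CN(I) = 4.2·75/(10 − 0.058·75) = 315/(113/20) = 6300/113 ≈ 55.752
Retention S: 1000/CN − 10 with CN=55.752 → S = 500/63 ≈ 7.937 in
Ia = 0.2·(500/63) = 100/63 in ≈ 1.587 in
P = 1.120 ≤ Ia = 1.587 in: entire storm abstracted, Q = 0.

Q = 0 in ≈ 0.000 in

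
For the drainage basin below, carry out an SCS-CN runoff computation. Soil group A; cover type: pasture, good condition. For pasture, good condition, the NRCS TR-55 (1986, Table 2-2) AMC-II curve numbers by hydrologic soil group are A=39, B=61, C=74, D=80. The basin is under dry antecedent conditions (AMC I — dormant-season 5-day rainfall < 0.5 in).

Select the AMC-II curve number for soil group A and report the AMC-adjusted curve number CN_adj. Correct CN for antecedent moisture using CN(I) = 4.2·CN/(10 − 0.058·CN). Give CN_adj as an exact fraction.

NRCS table: pasture, good condition, soil group A → CN(II) = 39
Dry (AMC I): CN(I) = 4.2·39/(10 − 0.058·39) = (819/5)/(3869/500) = 81900/3869 ≈ 21.168

CN_adj = 81900/3869 ≈ 21.168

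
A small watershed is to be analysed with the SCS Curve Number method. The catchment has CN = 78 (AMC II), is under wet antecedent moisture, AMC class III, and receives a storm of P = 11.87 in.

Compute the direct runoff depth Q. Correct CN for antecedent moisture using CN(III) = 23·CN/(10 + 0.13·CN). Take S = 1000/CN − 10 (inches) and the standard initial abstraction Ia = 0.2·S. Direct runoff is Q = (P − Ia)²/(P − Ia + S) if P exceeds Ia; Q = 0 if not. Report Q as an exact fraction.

Adjust CN=78 to AMC III: 23·78/(10 + 0.13·78) → 1794 ÷ (1007/50) = 89700/1007 ≈ 89.076
Max retention: S = 1000/(89700/1007) − 10 = 1100/897 in (≈ 1.226 in)
Initial abstraction Ia = S/5 = (1100/897)/5 = 220/897 ≈ 0.245 in
P − Ia = 11.870 − 0.245 = 1042739/89700 ≈ 11.625 in (> 0, runoff occurs)
Q: (1042739/89700)² ÷ (1152739/89700) = 1087304622121/103400688300 in (≈ 10.515 in)

Q = 1087304622121/103400688300 in ≈ 10.515 in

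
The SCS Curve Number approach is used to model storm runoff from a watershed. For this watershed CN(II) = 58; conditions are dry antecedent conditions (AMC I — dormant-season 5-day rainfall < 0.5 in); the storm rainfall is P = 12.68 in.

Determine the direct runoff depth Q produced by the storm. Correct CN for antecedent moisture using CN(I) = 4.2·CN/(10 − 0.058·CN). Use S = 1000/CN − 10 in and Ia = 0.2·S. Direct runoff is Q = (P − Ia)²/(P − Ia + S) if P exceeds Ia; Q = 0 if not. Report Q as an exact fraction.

Dry (AMC I): CN(I) = 4.2·58/(10 − 0.058·58) = (1218/5)/(1659/250) = 2900/79 ≈ 36.709
S = 1000/(2900/79) − 10 = 500/29 in ≈ 17.241 in
Initial abstraction Ia = S/5 = (500/29)/5 = 100/29 ≈ 3.448 in
Excess rainfall: 12.680 − 3.448 = 9.232 in; P > Ia so Q > 0
Q: (6693/725)² ÷ (19193/725) = 44796249/13914925 in (≈ 3.219 in)

Q = 44796249/13914925 in ≈ 3.219 in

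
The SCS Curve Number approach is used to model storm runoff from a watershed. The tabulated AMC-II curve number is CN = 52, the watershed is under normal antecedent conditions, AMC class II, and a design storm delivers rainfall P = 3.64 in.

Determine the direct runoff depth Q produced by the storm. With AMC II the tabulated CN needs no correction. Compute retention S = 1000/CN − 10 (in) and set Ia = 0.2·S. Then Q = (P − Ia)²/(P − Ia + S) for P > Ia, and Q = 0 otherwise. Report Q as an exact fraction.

Average conditions: CN = 52 (no AMC adjustment).
S = 1000/52 − 10 = 120/13 in ≈ 9.231 in
Initial abstraction Ia = S/5 = (120/13)/5 = 24/13 ≈ 1.846 in
Since P=3.640 > Ia=1.846: effective rainfall P−Ia = 583/325 in
Q: (583/325)² ÷ (3583/325) = 339889/1164475 in (≈ 0.292 in)

Q = 339889/1164475 in ≈ 0.292 in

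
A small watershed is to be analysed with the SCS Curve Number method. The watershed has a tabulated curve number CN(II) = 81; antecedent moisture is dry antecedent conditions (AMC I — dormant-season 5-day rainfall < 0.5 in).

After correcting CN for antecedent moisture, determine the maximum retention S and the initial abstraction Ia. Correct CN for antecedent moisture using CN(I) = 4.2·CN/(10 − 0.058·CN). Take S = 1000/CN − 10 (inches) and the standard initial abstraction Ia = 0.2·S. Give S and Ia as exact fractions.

S = 9500/1701 in ≈ 5.585 in; Ia = 1900/1701 in ≈ 1.117 in

Dry (AMC I): CN(I) = 4.2·81/(10 − 0.058·81) = (1701/5)/(2651/500) = 170100/2651 ≈ 64.164
Retention S: 1000/CN − 10 with CN=64.164 → S = 9500/1701 ≈ 5.585 in
Initial abstraction Ia = S/5 = (9500/1701)/5 = 1900/1701 ≈ 1.117 in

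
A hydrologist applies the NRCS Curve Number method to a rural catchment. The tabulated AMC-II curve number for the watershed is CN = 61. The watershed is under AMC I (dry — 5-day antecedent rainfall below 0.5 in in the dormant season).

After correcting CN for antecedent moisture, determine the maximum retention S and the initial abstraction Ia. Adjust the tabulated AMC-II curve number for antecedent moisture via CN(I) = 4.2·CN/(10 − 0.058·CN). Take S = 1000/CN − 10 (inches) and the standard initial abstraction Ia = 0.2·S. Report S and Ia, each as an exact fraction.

S = 6500/427 in ≈ 15.222 in; Ia = 1300/427 in ≈ 3.044 in

Adjust CN=61 to AMC I: 4.2·61/(10 − 0.058·61) → (1281/5) ÷ (3231/500) = 42700/1077 ≈ 39.647
Retention S: 1000/CN − 10 with CN=39.647 → S = 6500/427 ≈ 15.222 in
Ia = 0.2S: 0.2·15.222 = 3.044 in (exactly 1300/427)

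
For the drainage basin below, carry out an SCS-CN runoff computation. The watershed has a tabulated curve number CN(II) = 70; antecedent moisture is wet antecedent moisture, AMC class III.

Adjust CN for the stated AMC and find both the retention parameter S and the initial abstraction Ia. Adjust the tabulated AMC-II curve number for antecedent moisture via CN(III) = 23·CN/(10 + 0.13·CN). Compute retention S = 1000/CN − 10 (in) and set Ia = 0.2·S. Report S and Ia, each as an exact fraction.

CN(III) from CN(II)=70: (23·70)/(10 + 0.13·70) = 16100/191 ≈ 84.293
S = 1000/(16100/191) − 10 = 300/161 in ≈ 1.863 in
Ia = 0.2S: 0.2·1.863 = 0.373 in (exactly 60/161)

S = 300/161 in ≈ 1.863 in; Ia = 60/161 in ≈ 0.373 in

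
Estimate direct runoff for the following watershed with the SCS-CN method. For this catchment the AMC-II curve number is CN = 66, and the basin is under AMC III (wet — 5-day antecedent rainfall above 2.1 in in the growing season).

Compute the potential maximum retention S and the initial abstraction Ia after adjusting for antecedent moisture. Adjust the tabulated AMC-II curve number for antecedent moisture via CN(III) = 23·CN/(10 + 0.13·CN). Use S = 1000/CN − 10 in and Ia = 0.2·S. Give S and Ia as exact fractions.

Wet (AMC III): CN(III) = 23·66/(10 + 0.13·66) = 1518/(929/50) = 75900/929 ≈ 81.701
S = 1000/(75900/929) − 10 = 1700/759 in ≈ 2.240 in
Initial abstraction Ia = S/5 = (1700/759)/5 = 340/759 ≈ 0.448 in

S = 1700/759 in ≈ 2.240 in; Ia = 340/759 in ≈ 0.448 in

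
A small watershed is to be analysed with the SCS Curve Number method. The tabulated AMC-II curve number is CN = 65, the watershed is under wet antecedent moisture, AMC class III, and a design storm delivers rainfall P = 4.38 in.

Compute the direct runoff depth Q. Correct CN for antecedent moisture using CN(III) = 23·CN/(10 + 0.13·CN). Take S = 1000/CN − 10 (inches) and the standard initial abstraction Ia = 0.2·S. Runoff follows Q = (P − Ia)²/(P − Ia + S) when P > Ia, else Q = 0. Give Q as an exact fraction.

Wet (AMC III): CN(III) = 23·65/(10 + 0.13·65) = 1495/(369/20) = 29900/369 ≈ 81.030
Max retention: S = 1000/(29900/369) − 10 = 700/299 in (≈ 2.341 in)
Ia = 0.2·(700/299) = 140/299 in ≈ 0.468 in
Excess rainfall: 4.380 − 0.468 = 3.912 in; P > Ia so Q > 0
Runoff Q = (P−Ia)²/(P−Ia+S) = (3.912)²/(3.912+2.341) = 3420027361/1397540950 ≈ 2.447 in

Q = 3420027361/1397540950 in ≈ 2.447 in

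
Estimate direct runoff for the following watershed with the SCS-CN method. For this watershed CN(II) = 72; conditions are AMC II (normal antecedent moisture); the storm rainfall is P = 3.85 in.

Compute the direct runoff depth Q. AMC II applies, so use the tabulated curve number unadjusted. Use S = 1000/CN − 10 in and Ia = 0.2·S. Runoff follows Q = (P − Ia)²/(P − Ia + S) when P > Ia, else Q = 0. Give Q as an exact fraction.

CN(II) = 72; AMC II needs no correction.
S = 1000/72 − 10 = 35/9 in ≈ 3.889 in
Initial abstraction Ia = S/5 = (35/9)/5 = 7/9 ≈ 0.778 in
P − Ia = 3.850 − 0.778 = 553/180 ≈ 3.072 in (> 0, runoff occurs)
Runoff Q = (P−Ia)²/(P−Ia+S) = (3.072)²/(3.072+3.889) = 43687/32220 ≈ 1.356 in

Q = 43687/32220 in ≈ 1.356 in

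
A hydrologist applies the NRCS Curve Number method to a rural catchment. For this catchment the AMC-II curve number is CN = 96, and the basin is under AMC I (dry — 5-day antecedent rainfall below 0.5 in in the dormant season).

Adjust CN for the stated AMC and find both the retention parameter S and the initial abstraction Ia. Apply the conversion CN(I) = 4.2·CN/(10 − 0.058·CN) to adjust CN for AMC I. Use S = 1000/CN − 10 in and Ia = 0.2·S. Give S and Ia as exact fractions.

S = 125/126 in ≈ 0.992 in; Ia = 25/126 in ≈ 0.198 in

Dry (AMC I): CN(I) = 4.2·96/(10 − 0.058·96) = (2016/5)/(554/125) = 25200/277 ≈ 90.975
S = 1000/(25200/277) − 10 = 125/126 in ≈ 0.992 in
Ia = 0.2·(125/126) = 25/126 in ≈ 0.198 in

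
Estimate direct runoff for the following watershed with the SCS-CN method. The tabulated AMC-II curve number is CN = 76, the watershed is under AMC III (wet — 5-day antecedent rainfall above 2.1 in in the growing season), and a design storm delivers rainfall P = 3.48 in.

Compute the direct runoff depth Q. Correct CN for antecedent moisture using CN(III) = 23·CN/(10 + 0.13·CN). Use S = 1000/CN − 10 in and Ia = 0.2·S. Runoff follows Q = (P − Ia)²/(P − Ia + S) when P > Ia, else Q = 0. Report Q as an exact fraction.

Q = 408776787/182152525 in ≈ 2.244 in

Adjust CN=76 to AMC III: 23·76/(10 + 0.13·76) → 1748 ÷ (497/25) = 43700/497 ≈ 87.928
Retention S: 1000/CN − 10 with CN=87.928 → S = 600/437 ≈ 1.373 in
Initial abstraction Ia = S/5 = (600/437)/5 = 120/437 ≈ 0.275 in
P − Ia = 3.480 − 0.275 = 35019/10925 ≈ 3.205 in (> 0, runoff occurs)
Runoff Q = (P−Ia)²/(P−Ia+S) = (3.205)²/(3.205+1.373) = 408776787/182152525 ≈ 2.244 in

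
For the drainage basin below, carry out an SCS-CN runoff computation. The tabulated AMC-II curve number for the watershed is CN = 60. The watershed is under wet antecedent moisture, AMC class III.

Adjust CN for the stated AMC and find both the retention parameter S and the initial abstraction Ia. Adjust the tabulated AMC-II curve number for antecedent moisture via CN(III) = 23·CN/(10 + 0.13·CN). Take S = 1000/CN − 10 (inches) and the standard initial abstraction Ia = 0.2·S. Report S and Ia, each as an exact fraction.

CN(III) from CN(II)=60: (23·60)/(10 + 0.13·60) = 6900/89 ≈ 77.528
Retention S: 1000/CN − 10 with CN=77.528 → S = 200/69 ≈ 2.899 in
Ia = 0.2S: 0.2·2.899 = 0.580 in (exactly 40/69)

S = 200/69 in ≈ 2.899 in; Ia = 40/69 in ≈ 0.580 in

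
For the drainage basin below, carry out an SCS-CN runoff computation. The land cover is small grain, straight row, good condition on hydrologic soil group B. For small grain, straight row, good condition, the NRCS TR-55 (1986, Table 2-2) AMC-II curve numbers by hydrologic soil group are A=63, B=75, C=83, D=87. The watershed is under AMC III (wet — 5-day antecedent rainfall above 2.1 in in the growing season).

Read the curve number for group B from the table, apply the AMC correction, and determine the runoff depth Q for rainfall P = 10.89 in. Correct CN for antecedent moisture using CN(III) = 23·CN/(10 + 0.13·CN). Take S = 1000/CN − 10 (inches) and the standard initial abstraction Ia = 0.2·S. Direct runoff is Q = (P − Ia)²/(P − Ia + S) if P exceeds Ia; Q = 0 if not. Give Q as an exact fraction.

Q = 5349605881/573672900 in ≈ 9.325 in

NRCS table: small grain, straight row, good condition, soil group B → CN(II) = 75
Adjust CN=75 to AMC III: 23·75/(10 + 0.13·75) → 1725 ÷ (79/4) = 6900/79 ≈ 87.342
Max retention: S = 1000/(6900/79) − 10 = 100/69 in (≈ 1.449 in)
Ia = 0.2·(100/69) = 20/69 in ≈ 0.290 in
Since P=10.890 > Ia=0.290: effective rainfall P−Ia = 73141/6900 in
Q: (73141/6900)² ÷ (83141/6900) = 5349605881/573672900 in (≈ 9.325 in)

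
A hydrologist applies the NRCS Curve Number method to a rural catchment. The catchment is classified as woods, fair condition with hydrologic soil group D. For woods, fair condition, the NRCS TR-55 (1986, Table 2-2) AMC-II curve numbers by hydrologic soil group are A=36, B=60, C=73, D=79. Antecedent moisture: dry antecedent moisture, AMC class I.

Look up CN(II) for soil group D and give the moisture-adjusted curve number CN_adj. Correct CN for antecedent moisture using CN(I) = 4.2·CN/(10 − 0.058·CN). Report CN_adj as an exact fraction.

NRCS table: woods, fair condition, soil group D → CN(II) = 79
CN(I) from CN(II)=79: (4.2·79)/(10 − 0.058·79) = 7900/129 ≈ 61.240

CN_adj = 7900/129 ≈ 61.240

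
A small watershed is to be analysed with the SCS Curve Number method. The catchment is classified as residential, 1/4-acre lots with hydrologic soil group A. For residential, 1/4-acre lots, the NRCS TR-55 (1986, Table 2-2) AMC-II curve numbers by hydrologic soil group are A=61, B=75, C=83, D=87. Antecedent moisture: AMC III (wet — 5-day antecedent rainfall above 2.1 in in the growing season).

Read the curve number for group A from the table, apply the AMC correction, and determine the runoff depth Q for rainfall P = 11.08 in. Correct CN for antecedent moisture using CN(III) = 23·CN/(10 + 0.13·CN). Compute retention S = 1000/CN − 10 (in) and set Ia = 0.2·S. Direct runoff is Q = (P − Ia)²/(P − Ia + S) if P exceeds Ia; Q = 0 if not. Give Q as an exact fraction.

NRCS table: residential, 1/4-acre lots, soil group A → CN(II) = 61
CN(III) from CN(II)=61: (23·61)/(10 + 0.13·61) = 140300/1793 ≈ 78.249
S = 1000/(140300/1793) − 10 = 3900/1403 in ≈ 2.780 in
Ia = 0.2S: 0.2·2.780 = 0.556 in (exactly 780/1403)
Excess rainfall: 11.080 − 0.556 = 10.524 in; P > Ia so Q > 0
Q = (369131/35075)²/((369131/35075) + 3900/1403) = (136257695161/1230255625)/(466631/35075) = 136257695161/16367082325 in ≈ 8.325 in

Q = 136257695161/16367082325 in ≈ 8.325 in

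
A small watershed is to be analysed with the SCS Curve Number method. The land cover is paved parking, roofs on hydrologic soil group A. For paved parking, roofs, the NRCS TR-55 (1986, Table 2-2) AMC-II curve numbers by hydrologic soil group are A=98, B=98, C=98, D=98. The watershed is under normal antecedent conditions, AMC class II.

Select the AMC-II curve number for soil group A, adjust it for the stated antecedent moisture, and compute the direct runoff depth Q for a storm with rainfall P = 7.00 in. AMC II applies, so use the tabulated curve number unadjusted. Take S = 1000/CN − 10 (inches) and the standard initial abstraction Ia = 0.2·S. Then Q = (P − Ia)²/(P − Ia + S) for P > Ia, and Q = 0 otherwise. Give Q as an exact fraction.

NRCS table: paved parking, roofs, soil group A → CN(II) = 98
AMC II — tabulated CN = 98 applies directly.
Retention S: 1000/CN − 10 with CN=98.000 → S = 10/49 ≈ 0.204 in
Ia = 0.2S: 0.2·0.204 = 0.041 in (exactly 2/49)
Since P=7.000 > Ia=0.041: effective rainfall P−Ia = 341/49 in
Q: (341/49)² ÷ (351/49) = 116281/17199 in (≈ 6.761 in)

Q = 116281/17199 in ≈ 6.761 in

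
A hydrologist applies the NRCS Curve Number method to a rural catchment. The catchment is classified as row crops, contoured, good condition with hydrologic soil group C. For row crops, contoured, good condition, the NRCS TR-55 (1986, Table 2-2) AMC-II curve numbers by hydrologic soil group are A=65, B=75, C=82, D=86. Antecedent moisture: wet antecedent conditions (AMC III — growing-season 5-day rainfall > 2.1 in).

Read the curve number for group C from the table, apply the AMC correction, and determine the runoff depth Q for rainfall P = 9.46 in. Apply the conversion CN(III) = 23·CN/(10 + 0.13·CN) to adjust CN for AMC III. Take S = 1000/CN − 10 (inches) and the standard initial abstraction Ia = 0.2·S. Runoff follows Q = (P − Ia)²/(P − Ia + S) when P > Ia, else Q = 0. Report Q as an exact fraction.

NRCS table: row crops, contoured, good condition, soil group C → CN(II) = 82
Adjust CN=82 to AMC III: 23·82/(10 + 0.13·82) → 1886 ÷ (1033/50) = 94300/1033 ≈ 91.288
Max retention: S = 1000/(94300/1033) − 10 = 900/943 in (≈ 0.954 in)
Ia = 0.2·(900/943) = 180/943 in ≈ 0.191 in
Since P=9.460 > Ia=0.191: effective rainfall P−Ia = 437039/47150 in
Q: (437039/47150)² ÷ (482039/47150) = 191003087521/22728138850 in (≈ 8.404 in)

Q = 191003087521/22728138850 in ≈ 8.404 in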